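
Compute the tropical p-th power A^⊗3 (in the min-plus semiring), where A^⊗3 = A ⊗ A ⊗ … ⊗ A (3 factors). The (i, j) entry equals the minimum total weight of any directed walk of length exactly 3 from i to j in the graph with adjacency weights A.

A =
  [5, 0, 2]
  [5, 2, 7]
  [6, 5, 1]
A^⊗3 =
  [7, 4, 4]
  [9, 6, 8]
  [8, 7, 3]

Each entry (A^⊗3)_ij equals the minimum over all length-3 walks i = v_0 → v_1 → … → v_3 = j of Σ_t A[v_t][v_{t+1}]. For example, for (i, j) = (0, 2) we minimise over 9 possible intermediate vertex sequences; the minimum is 4, attained along the walk 0 → 2 → 2 → 2.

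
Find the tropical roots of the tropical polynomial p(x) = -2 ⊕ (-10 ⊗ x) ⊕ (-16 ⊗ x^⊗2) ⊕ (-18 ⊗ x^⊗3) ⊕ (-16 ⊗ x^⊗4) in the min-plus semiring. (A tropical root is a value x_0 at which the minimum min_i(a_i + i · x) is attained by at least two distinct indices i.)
Roots: {-2, 2, 6, 8}

Each tropical root is a break point of the lower envelope of the lines y = a_i + i · x (there are 5 lines, with slopes 0, 1, ..., 4). Only the lines that attain the minimum somewhere contribute to roots; other lines are dominated. Here the surviving (envelope) indices are i = 4, i = 3, i = 2, i = 1, i = 0.
Intersections between consecutive envelope lines give the roots: for adjacent envelope indices i < j the intersection is x = (a_i − a_j) / (j − i). Reading off the sorted break points: {-2, 2, 6, 8}.
Verification: at each break x_0, at least two indices attain the minimum of min_i(a_i + i · x_0).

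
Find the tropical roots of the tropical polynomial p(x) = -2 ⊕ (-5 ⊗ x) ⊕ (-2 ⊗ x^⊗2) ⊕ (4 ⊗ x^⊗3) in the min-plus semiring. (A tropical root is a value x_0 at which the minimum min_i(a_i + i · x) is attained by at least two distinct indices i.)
Roots: {-6, -3, 3}

Each tropical root is a break point of the lower envelope of the lines y = a_i + i · x (there are 4 lines, with slopes 0, 1, ..., 3). Only the lines that attain the minimum somewhere contribute to roots; other lines are dominated. Here the surviving (envelope) indices are i = 3, i = 2, i = 1, i = 0.
Intersections between consecutive envelope lines give the roots: for adjacent envelope indices i < j the intersection is x = (a_i − a_j) / (j − i). Reading off the sorted break points: {-6, -3, 3}.
Verification: at each break x_0, at least two indices attain the minimum of min_i(a_i + i · x_0).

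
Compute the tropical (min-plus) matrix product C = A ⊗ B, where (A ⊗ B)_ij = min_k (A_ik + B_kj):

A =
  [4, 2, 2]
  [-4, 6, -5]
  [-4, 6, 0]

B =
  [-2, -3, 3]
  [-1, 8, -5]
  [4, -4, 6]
A ⊗ B =
  [1, -2, -3]
  [-6, -9, -1]
  [-6, -7, -1]

Apply the min-plus product entry-by-entry:
  C[0][0] = min over k of (A[0][0] + B[0][0] = 4 + -2 = 2, A[0][1] + B[1][0] = 2 + -1 = 1, A[0][2] + B[2][0] = 2 + 4 = 6) = 1 (attained at k = 1)
  C[0][1] = min over k of (A[0][0] + B[0][1] = 4 + -3 = 1, A[0][1] + B[1][1] = 2 + 8 = 10, A[0][2] + B[2][1] = 2 + -4 = -2) = -2 (attained at k = 2)
  C[0][2] = min over k of (A[0][0] + B[0][2] = 4 + 3 = 7, A[0][1] + B[1][2] = 2 + -5 = -3, A[0][2] + B[2][2] = 2 + 6 = 8) = -3 (attained at k = 1)
  C[1][0] = min over k of (A[1][0] + B[0][0] = -4 + -2 = -6, A[1][1] + B[1][0] = 6 + -1 = 5, A[1][2] + B[2][0] = -5 + 4 = -1) = -6 (attained at k = 0)
  C[1][1] = min over k of (A[1][0] + B[0][1] = -4 + -3 = -7, A[1][1] + B[1][1] = 6 + 8 = 14, A[1][2] + B[2][1] = -5 + -4 = -9) = -9 (attained at k = 2)
  C[1][2] = min over k of (A[1][0] + B[0][2] = -4 + 3 = -1, A[1][1] + B[1][2] = 6 + -5 = 1, A[1][2] + B[2][2] = -5 + 6 = 1) = -1 (attained at k = 0)
  C[2][0] = min over k of (A[2][0] + B[0][0] = -4 + -2 = -6, A[2][1] + B[1][0] = 6 + -1 = 5, A[2][2] + B[2][0] = 0 + 4 = 4) = -6 (attained at k = 0)
  C[2][1] = min over k of (A[2][0] + B[0][1] = -4 + -3 = -7, A[2][1] + B[1][1] = 6 + 8 = 14, A[2][2] + B[2][1] = 0 + -4 = -4) = -7 (attained at k = 0)
  C[2][2] = min over k of (A[2][0] + B[0][2] = -4 + 3 = -1, A[2][1] + B[1][2] = 6 + -5 = 1, A[2][2] + B[2][2] = 0 + 6 = 6) = -1 (attained at k = 0)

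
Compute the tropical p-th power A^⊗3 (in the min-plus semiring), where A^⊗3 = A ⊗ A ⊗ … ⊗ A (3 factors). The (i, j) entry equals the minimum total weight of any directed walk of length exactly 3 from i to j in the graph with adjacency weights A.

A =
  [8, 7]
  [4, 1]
A^⊗3 =
  [12, 9]
  [6, 3]

Each entry (A^⊗3)_ij equals the minimum over all length-3 walks i = v_0 → v_1 → … → v_3 = j of Σ_t A[v_t][v_{t+1}]. For example, for (i, j) = (0, 1) we minimise over 4 possible intermediate vertex sequences; the minimum is 9, attained along the walk 0 → 1 → 1 → 1.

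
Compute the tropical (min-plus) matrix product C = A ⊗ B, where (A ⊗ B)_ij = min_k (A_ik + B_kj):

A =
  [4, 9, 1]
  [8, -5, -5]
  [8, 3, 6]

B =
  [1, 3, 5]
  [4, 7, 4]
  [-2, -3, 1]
A ⊗ B =
  [-1, -2, 2]
  [-7, -8, -4]
  [4, 3, 7]

Apply the min-plus product entry-by-entry:
  C[0][0] = min over k of (A[0][0] + B[0][0] = 4 + 1 = 5, A[0][1] + B[1][0] = 9 + 4 = 13, A[0][2] + B[2][0] = 1 + -2 = -1) = -1 (attained at k = 2)
  C[0][1] = min over k of (A[0][0] + B[0][1] = 4 + 3 = 7, A[0][1] + B[1][1] = 9 + 7 = 16, A[0][2] + B[2][1] = 1 + -3 = -2) = -2 (attained at k = 2)
  C[0][2] = min over k of (A[0][0] + B[0][2] = 4 + 5 = 9, A[0][1] + B[1][2] = 9 + 4 = 13, A[0][2] + B[2][2] = 1 + 1 = 2) = 2 (attained at k = 2)
  C[1][0] = min over k of (A[1][0] + B[0][0] = 8 + 1 = 9, A[1][1] + B[1][0] = -5 + 4 = -1, A[1][2] + B[2][0] = -5 + -2 = -7) = -7 (attained at k = 2)
  C[1][1] = min over k of (A[1][0] + B[0][1] = 8 + 3 = 11, A[1][1] + B[1][1] = -5 + 7 = 2, A[1][2] + B[2][1] = -5 + -3 = -8) = -8 (attained at k = 2)
  C[1][2] = min over k of (A[1][0] + B[0][2] = 8 + 5 = 13, A[1][1] + B[1][2] = -5 + 4 = -1, A[1][2] + B[2][2] = -5 + 1 = -4) = -4 (attained at k = 2)
  C[2][0] = min over k of (A[2][0] + B[0][0] = 8 + 1 = 9, A[2][1] + B[1][0] = 3 + 4 = 7, A[2][2] + B[2][0] = 6 + -2 = 4) = 4 (attained at k = 2)
  C[2][1] = min over k of (A[2][0] + B[0][1] = 8 + 3 = 11, A[2][1] + B[1][1] = 3 + 7 = 10, A[2][2] + B[2][1] = 6 + -3 = 3) = 3 (attained at k = 2)
  C[2][2] = min over k of (A[2][0] + B[0][2] = 8 + 5 = 13, A[2][1] + B[1][2] = 3 + 4 = 7, A[2][2] + B[2][2] = 6 + 1 = 7) = 7 (attained at k = 1)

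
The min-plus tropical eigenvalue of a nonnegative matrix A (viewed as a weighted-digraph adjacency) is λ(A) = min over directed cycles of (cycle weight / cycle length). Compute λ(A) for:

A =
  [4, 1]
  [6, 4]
λ(A) = 7/2

Enumerate directed cycles and compute their means (weight / length). Sample:
  cycle 0 → 0: weight = 4, length = 1, mean = 4/1 ≈ 4.000
  cycle 1 → 1: weight = 4, length = 1, mean = 4/1 ≈ 4.000
  cycle 0 → 1 → 0: weight = 7, length = 2, mean = 7/2 ≈ 3.500
  cycle 1 → 0 → 1: weight = 7, length = 2, mean = 7/2 ≈ 3.500
Minimum mean = 3.500, attained e.g. along the cycle 0 → 1 → 0 with weight 7 and length 2. So λ(A) = 7/2 = 7/2.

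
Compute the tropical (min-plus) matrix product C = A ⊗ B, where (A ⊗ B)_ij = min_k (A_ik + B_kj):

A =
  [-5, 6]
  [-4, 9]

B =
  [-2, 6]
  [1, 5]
A ⊗ B =
  [-7, 1]
  [-6, 2]

Apply the min-plus product entry-by-entry:
  C[0][0] = min over k of (A[0][0] + B[0][0] = -5 + -2 = -7, A[0][1] + B[1][0] = 6 + 1 = 7) = -7 (attained at k = 0)
  C[0][1] = min over k of (A[0][0] + B[0][1] = -5 + 6 = 1, A[0][1] + B[1][1] = 6 + 5 = 11) = 1 (attained at k = 0)
  C[1][0] = min over k of (A[1][0] + B[0][0] = -4 + -2 = -6, A[1][1] + B[1][0] = 9 + 1 = 10) = -6 (attained at k = 0)
  C[1][1] = min over k of (A[1][0] + B[0][1] = -4 + 6 = 2, A[1][1] + B[1][1] = 9 + 5 = 14) = 2 (attained at k = 0)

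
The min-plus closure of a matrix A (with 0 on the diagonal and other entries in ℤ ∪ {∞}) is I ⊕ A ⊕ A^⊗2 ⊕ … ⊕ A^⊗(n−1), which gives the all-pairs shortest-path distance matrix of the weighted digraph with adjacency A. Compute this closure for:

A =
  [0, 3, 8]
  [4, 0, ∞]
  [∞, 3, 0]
Closure =
  [0, 3, 8]
  [4, 0, 12]
  [7, 3, 0]

This is the Floyd-Warshall all-pairs shortest-path computation. For each intermediate vertex k = 0, 1, …, 2, update dist[i][j] ← min(dist[i][j], dist[i][k] + dist[k][j]). The final matrix gives, for each (i, j), the minimum total weight of any directed path from i to j (possibly empty when i = j).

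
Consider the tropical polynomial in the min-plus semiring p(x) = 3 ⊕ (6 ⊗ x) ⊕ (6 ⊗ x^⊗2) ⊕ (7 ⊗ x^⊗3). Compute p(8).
p(8) = 3

A tropical monomial a ⊗ x^⊗i evaluates to a + i · x. Evaluating each term at x = 8:
  Term 0 contributes 3 + 0 · 8 = 3
  Term 1 contributes 6 + 1 · 8 = 14
  Term 2 contributes 6 + 2 · 8 = 22
  Term 3 contributes 7 + 3 · 8 = 31
p(8) = ⊕ of these = min[3, 14, 22, 31] = 3.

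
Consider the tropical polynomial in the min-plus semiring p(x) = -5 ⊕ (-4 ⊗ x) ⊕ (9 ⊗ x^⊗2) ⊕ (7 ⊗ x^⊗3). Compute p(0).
p(0) = -5

A tropical monomial a ⊗ x^⊗i evaluates to a + i · x. Evaluating each term at x = 0:
  Term 0 contributes -5 + 0 · 0 = -5
  Term 1 contributes -4 + 1 · 0 = -4
  Term 2 contributes 9 + 2 · 0 = 9
  Term 3 contributes 7 + 3 · 0 = 7
p(0) = ⊕ of these = min[-5, -4, 9, 7] = -5.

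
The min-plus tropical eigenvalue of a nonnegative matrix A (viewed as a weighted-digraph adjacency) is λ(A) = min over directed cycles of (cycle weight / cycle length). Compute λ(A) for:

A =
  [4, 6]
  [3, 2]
λ(A) = 2

Enumerate directed cycles and compute their means (weight / length). Sample:
  cycle 0 → 0: weight = 4, length = 1, mean = 4/1 ≈ 4.000
  cycle 1 → 1: weight = 2, length = 1, mean = 2/1 ≈ 2.000
  cycle 0 → 1 → 0: weight = 9, length = 2, mean = 9/2 ≈ 4.500
  cycle 1 → 0 → 1: weight = 9, length = 2, mean = 9/2 ≈ 4.500
Minimum mean = 2.000, attained e.g. along the cycle 1 → 1 with weight 2 and length 1. So λ(A) = 2/1 = 2.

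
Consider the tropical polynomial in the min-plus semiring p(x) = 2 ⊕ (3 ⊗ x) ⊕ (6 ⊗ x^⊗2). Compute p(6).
p(6) = 2

A tropical monomial a ⊗ x^⊗i evaluates to a + i · x. Evaluating each term at x = 6:
  Term 0 contributes 2 + 0 · 6 = 2
  Term 1 contributes 3 + 1 · 6 = 9
  Term 2 contributes 6 + 2 · 6 = 18
p(6) = ⊕ of these = min[2, 9, 18] = 2.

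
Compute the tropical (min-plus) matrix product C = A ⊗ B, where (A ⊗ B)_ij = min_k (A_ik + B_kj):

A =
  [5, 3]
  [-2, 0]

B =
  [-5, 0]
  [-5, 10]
A ⊗ B =
  [-2, 5]
  [-7, -2]

Apply the min-plus product entry-by-entry:
  C[0][0] = min over k of (A[0][0] + B[0][0] = 5 + -5 = 0, A[0][1] + B[1][0] = 3 + -5 = -2) = -2 (attained at k = 1)
  C[0][1] = min over k of (A[0][0] + B[0][1] = 5 + 0 = 5, A[0][1] + B[1][1] = 3 + 10 = 13) = 5 (attained at k = 0)
  C[1][0] = min over k of (A[1][0] + B[0][0] = -2 + -5 = -7, A[1][1] + B[1][0] = 0 + -5 = -5) = -7 (attained at k = 0)
  C[1][1] = min over k of (A[1][0] + B[0][1] = -2 + 0 = -2, A[1][1] + B[1][1] = 0 + 10 = 10) = -2 (attained at k = 0)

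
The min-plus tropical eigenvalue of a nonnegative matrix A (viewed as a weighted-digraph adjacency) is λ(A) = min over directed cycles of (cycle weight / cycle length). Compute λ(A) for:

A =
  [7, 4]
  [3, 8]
λ(A) = 7/2

Enumerate directed cycles and compute their means (weight / length). Sample:
  cycle 0 → 0: weight = 7, length = 1, mean = 7/1 ≈ 7.000
  cycle 1 → 1: weight = 8, length = 1, mean = 8/1 ≈ 8.000
  cycle 0 → 1 → 0: weight = 7, length = 2, mean = 7/2 ≈ 3.500
  cycle 1 → 0 → 1: weight = 7, length = 2, mean = 7/2 ≈ 3.500
Minimum mean = 3.500, attained e.g. along the cycle 0 → 1 → 0 with weight 7 and length 2. So λ(A) = 7/2 = 7/2.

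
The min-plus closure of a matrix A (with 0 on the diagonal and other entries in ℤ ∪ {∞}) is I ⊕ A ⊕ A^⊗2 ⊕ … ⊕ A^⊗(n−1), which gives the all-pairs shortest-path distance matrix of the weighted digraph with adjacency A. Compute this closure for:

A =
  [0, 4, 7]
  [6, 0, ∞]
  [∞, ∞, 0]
Closure =
  [0, 4, 7]
  [6, 0, 13]
  [∞, ∞, 0]

This is the Floyd-Warshall all-pairs shortest-path computation. For each intermediate vertex k = 0, 1, …, 2, update dist[i][j] ← min(dist[i][j], dist[i][k] + dist[k][j]). The final matrix gives, for each (i, j), the minimum total weight of any directed path from i to j (possibly empty when i = j).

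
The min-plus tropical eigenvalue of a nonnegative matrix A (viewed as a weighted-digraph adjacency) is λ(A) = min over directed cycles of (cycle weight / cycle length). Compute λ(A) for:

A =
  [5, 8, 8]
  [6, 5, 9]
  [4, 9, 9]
λ(A) = 5

Enumerate directed cycles and compute their means (weight / length). Sample:
  cycle 0 → 0: weight = 5, length = 1, mean = 5/1 ≈ 5.000
  cycle 1 → 1: weight = 5, length = 1, mean = 5/1 ≈ 5.000
  cycle 2 → 2: weight = 9, length = 1, mean = 9/1 ≈ 9.000
  cycle 0 → 1 → 0: weight = 14, length = 2, mean = 14/2 ≈ 7.000
  cycle 0 → 2 → 0: weight = 12, length = 2, mean = 12/2 ≈ 6.000
  cycle 1 → 0 → 1: weight = 14, length = 2, mean = 14/2 ≈ 7.000
Minimum mean = 5.000, attained e.g. along the cycle 0 → 0 with weight 5 and length 1. So λ(A) = 5/1 = 5.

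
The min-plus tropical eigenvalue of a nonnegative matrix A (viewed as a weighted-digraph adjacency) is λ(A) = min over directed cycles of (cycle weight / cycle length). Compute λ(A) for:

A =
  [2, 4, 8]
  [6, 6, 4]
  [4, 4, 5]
λ(A) = 2

Enumerate directed cycles and compute their means (weight / length). Sample:
  cycle 0 → 0: weight = 2, length = 1, mean = 2/1 ≈ 2.000
  cycle 1 → 1: weight = 6, length = 1, mean = 6/1 ≈ 6.000
  cycle 2 → 2: weight = 5, length = 1, mean = 5/1 ≈ 5.000
  cycle 0 → 1 → 0: weight = 10, length = 2, mean = 10/2 ≈ 5.000
  cycle 0 → 2 → 0: weight = 12, length = 2, mean = 12/2 ≈ 6.000
  cycle 1 → 0 → 1: weight = 10, length = 2, mean = 10/2 ≈ 5.000
Minimum mean = 2.000, attained e.g. along the cycle 0 → 0 with weight 2 and length 1. So λ(A) = 2/1 = 2.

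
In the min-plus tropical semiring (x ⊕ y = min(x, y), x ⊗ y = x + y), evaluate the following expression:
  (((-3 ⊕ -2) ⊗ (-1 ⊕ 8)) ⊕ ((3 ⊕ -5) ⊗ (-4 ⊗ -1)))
(((-3 ⊕ -2) ⊗ (-1 ⊕ 8)) ⊕ ((3 ⊕ -5) ⊗ (-4 ⊗ -1))) = -10

Expand innermost to outermost. Recall ⊕ takes the minimum of its arguments and ⊗ takes their sum. Working out the expression (((-3 ⊕ -2) ⊗ (-1 ⊕ 8)) ⊕ ((3 ⊕ -5) ⊗ (-4 ⊗ -1))) gives -10.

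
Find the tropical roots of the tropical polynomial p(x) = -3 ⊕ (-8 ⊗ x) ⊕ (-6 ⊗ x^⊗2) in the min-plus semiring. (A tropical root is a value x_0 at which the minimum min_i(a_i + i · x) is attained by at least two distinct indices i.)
Roots: {-2, 5}

Each tropical root is a break point of the lower envelope of the lines y = a_i + i · x (there are 3 lines, with slopes 0, 1, ..., 2). Only the lines that attain the minimum somewhere contribute to roots; other lines are dominated. Here the surviving (envelope) indices are i = 2, i = 1, i = 0.
Intersections between consecutive envelope lines give the roots: for adjacent envelope indices i < j the intersection is x = (a_i − a_j) / (j − i). Reading off the sorted break points: {-2, 5}.
Verification: at each break x_0, at least two indices attain the minimum of min_i(a_i + i · x_0).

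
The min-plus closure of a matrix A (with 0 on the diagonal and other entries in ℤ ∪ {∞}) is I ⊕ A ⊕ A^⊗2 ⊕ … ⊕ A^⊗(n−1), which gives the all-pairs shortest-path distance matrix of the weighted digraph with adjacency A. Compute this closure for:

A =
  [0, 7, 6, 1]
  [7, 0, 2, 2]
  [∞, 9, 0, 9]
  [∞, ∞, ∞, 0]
Closure =
  [0, 7, 6, 1]
  [7, 0, 2, 2]
  [16, 9, 0, 9]
  [∞, ∞, ∞, 0]

This is the Floyd-Warshall all-pairs shortest-path computation. For each intermediate vertex k = 0, 1, …, 3, update dist[i][j] ← min(dist[i][j], dist[i][k] + dist[k][j]). The final matrix gives, for each (i, j), the minimum total weight of any directed path from i to j (possibly empty when i = j).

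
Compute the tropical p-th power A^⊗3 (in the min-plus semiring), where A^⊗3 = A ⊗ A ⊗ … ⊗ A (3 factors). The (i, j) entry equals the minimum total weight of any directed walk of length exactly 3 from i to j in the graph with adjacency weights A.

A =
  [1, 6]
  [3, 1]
A^⊗3 =
  [3, 8]
  [5, 3]

Each entry (A^⊗3)_ij equals the minimum over all length-3 walks i = v_0 → v_1 → … → v_3 = j of Σ_t A[v_t][v_{t+1}]. For example, for (i, j) = (0, 1) we minimise over 4 possible intermediate vertex sequences; the minimum is 8, attained along the walk 0 → 0 → 0 → 1.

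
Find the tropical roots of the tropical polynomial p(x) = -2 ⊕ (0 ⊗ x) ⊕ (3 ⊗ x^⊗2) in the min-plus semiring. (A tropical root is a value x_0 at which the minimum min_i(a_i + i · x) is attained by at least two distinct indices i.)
Roots: {-3, -2}

Each tropical root is a break point of the lower envelope of the lines y = a_i + i · x (there are 3 lines, with slopes 0, 1, ..., 2). Only the lines that attain the minimum somewhere contribute to roots; other lines are dominated. Here the surviving (envelope) indices are i = 2, i = 1, i = 0.
Intersections between consecutive envelope lines give the roots: for adjacent envelope indices i < j the intersection is x = (a_i − a_j) / (j − i). Reading off the sorted break points: {-3, -2}.
Verification: at each break x_0, at least two indices attain the minimum of min_i(a_i + i · x_0).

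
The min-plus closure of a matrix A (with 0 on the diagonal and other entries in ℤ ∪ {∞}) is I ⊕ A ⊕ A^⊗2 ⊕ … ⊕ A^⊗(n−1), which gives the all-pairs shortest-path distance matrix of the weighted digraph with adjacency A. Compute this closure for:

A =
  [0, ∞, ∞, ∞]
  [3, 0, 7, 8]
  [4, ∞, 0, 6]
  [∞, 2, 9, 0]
Closure =
  [0, ∞, ∞, ∞]
  [3, 0, 7, 8]
  [4, 8, 0, 6]
  [5, 2, 9, 0]

This is the Floyd-Warshall all-pairs shortest-path computation. For each intermediate vertex k = 0, 1, …, 3, update dist[i][j] ← min(dist[i][j], dist[i][k] + dist[k][j]). The final matrix gives, for each (i, j), the minimum total weight of any directed path from i to j (possibly empty when i = j).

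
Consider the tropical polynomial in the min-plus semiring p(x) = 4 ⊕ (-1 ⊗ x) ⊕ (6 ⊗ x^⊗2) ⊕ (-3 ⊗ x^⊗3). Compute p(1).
p(1) = 0

A tropical monomial a ⊗ x^⊗i evaluates to a + i · x. Evaluating each term at x = 1:
  Term 0 contributes 4 + 0 · 1 = 4
  Term 1 contributes -1 + 1 · 1 = 0
  Term 2 contributes 6 + 2 · 1 = 8
  Term 3 contributes -3 + 3 · 1 = 0
p(1) = ⊕ of these = min[4, 0, 8, 0] = 0.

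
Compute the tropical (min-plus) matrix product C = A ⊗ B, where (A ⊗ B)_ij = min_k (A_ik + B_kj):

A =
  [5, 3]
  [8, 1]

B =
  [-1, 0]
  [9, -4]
A ⊗ B =
  [4, -1]
  [7, -3]

Apply the min-plus product entry-by-entry:
  C[0][0] = min over k of (A[0][0] + B[0][0] = 5 + -1 = 4, A[0][1] + B[1][0] = 3 + 9 = 12) = 4 (attained at k = 0)
  C[0][1] = min over k of (A[0][0] + B[0][1] = 5 + 0 = 5, A[0][1] + B[1][1] = 3 + -4 = -1) = -1 (attained at k = 1)
  C[1][0] = min over k of (A[1][0] + B[0][0] = 8 + -1 = 7, A[1][1] + B[1][0] = 1 + 9 = 10) = 7 (attained at k = 0)
  C[1][1] = min over k of (A[1][0] + B[0][1] = 8 + 0 = 8, A[1][1] + B[1][1] = 1 + -4 = -3) = -3 (attained at k = 1)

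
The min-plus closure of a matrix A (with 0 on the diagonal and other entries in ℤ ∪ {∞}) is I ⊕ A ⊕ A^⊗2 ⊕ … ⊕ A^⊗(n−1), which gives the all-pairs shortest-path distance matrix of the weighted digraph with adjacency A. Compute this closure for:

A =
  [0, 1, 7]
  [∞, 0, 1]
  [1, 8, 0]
Closure =
  [0, 1, 2]
  [2, 0, 1]
  [1, 2, 0]

This is the Floyd-Warshall all-pairs shortest-path computation. For each intermediate vertex k = 0, 1, …, 2, update dist[i][j] ← min(dist[i][j], dist[i][k] + dist[k][j]). The final matrix gives, for each (i, j), the minimum total weight of any directed path from i to j (possibly empty when i = j).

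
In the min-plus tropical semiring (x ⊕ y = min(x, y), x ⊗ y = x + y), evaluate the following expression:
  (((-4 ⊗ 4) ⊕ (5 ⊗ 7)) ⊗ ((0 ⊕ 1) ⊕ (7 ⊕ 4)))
(((-4 ⊗ 4) ⊕ (5 ⊗ 7)) ⊗ ((0 ⊕ 1) ⊕ (7 ⊕ 4))) = 0

Expand innermost to outermost. Recall ⊕ takes the minimum of its arguments and ⊗ takes their sum. Working out the expression (((-4 ⊗ 4) ⊕ (5 ⊗ 7)) ⊗ ((0 ⊕ 1) ⊕ (7 ⊕ 4))) gives 0.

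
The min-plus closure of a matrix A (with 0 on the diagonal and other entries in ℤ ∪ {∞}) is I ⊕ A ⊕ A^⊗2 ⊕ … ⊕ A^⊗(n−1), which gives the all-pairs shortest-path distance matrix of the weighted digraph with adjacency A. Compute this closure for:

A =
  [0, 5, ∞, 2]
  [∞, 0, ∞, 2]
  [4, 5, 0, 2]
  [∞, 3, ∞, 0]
Closure =
  [0, 5, ∞, 2]
  [∞, 0, ∞, 2]
  [4, 5, 0, 2]
  [∞, 3, ∞, 0]

This is the Floyd-Warshall all-pairs shortest-path computation. For each intermediate vertex k = 0, 1, …, 3, update dist[i][j] ← min(dist[i][j], dist[i][k] + dist[k][j]). The final matrix gives, for each (i, j), the minimum total weight of any directed path from i to j (possibly empty when i = j).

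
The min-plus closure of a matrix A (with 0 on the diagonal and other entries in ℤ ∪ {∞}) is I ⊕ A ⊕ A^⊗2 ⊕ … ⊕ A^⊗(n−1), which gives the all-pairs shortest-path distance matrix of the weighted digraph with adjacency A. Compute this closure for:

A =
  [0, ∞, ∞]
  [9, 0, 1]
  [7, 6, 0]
Closure =
  [0, ∞, ∞]
  [8, 0, 1]
  [7, 6, 0]

This is the Floyd-Warshall all-pairs shortest-path computation. For each intermediate vertex k = 0, 1, …, 2, update dist[i][j] ← min(dist[i][j], dist[i][k] + dist[k][j]). The final matrix gives, for each (i, j), the minimum total weight of any directed path from i to j (possibly empty when i = j).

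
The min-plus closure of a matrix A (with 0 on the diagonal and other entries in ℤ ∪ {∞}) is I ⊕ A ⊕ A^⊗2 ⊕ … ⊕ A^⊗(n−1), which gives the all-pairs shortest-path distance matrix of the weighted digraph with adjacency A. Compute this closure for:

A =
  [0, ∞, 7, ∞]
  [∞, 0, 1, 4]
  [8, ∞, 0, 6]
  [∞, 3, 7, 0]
Closure =
  [0, 16, 7, 13]
  [9, 0, 1, 4]
  [8, 9, 0, 6]
  [12, 3, 4, 0]

This is the Floyd-Warshall all-pairs shortest-path computation. For each intermediate vertex k = 0, 1, …, 3, update dist[i][j] ← min(dist[i][j], dist[i][k] + dist[k][j]). The final matrix gives, for each (i, j), the minimum total weight of any directed path from i to j (possibly empty when i = j).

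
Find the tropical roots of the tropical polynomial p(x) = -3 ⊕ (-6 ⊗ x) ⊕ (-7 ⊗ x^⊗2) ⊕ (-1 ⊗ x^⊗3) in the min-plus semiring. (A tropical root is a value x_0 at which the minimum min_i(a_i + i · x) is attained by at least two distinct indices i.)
Roots: {-6, 1, 3}

Each tropical root is a break point of the lower envelope of the lines y = a_i + i · x (there are 4 lines, with slopes 0, 1, ..., 3). Only the lines that attain the minimum somewhere contribute to roots; other lines are dominated. Here the surviving (envelope) indices are i = 3, i = 2, i = 1, i = 0.
Intersections between consecutive envelope lines give the roots: for adjacent envelope indices i < j the intersection is x = (a_i − a_j) / (j − i). Reading off the sorted break points: {-6, 1, 3}.
Verification: at each break x_0, at least two indices attain the minimum of min_i(a_i + i · x_0).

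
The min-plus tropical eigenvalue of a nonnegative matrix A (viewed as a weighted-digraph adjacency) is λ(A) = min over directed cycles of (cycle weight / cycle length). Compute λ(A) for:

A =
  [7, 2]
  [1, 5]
λ(A) = 3/2

Enumerate directed cycles and compute their means (weight / length). Sample:
  cycle 0 → 0: weight = 7, length = 1, mean = 7/1 ≈ 7.000
  cycle 1 → 1: weight = 5, length = 1, mean = 5/1 ≈ 5.000
  cycle 0 → 1 → 0: weight = 3, length = 2, mean = 3/2 ≈ 1.500
  cycle 1 → 0 → 1: weight = 3, length = 2, mean = 3/2 ≈ 1.500
Minimum mean = 1.500, attained e.g. along the cycle 0 → 1 → 0 with weight 3 and length 2. So λ(A) = 3/2 = 3/2.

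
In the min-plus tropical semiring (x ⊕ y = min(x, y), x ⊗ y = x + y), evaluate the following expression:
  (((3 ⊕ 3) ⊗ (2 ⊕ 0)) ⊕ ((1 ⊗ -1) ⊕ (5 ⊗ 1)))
(((3 ⊕ 3) ⊗ (2 ⊕ 0)) ⊕ ((1 ⊗ -1) ⊕ (5 ⊗ 1))) = 0

Expand innermost to outermost. Recall ⊕ takes the minimum of its arguments and ⊗ takes their sum. Working out the expression (((3 ⊕ 3) ⊗ (2 ⊕ 0)) ⊕ ((1 ⊗ -1) ⊕ (5 ⊗ 1))) gives 0.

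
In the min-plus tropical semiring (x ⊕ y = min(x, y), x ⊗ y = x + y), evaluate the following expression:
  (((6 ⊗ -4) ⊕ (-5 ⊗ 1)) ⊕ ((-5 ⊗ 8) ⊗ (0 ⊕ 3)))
(((6 ⊗ -4) ⊕ (-5 ⊗ 1)) ⊕ ((-5 ⊗ 8) ⊗ (0 ⊕ 3))) = -4

Expand innermost to outermost. Recall ⊕ takes the minimum of its arguments and ⊗ takes their sum. Working out the expression (((6 ⊗ -4) ⊕ (-5 ⊗ 1)) ⊕ ((-5 ⊗ 8) ⊗ (0 ⊕ 3))) gives -4.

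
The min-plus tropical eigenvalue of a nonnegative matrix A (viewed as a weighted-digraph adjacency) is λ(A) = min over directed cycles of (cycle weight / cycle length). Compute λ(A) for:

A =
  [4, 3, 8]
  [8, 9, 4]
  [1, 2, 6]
λ(A) = 8/3

Enumerate directed cycles and compute their means (weight / length). Sample:
  cycle 0 → 0: weight = 4, length = 1, mean = 4/1 ≈ 4.000
  cycle 1 → 1: weight = 9, length = 1, mean = 9/1 ≈ 9.000
  cycle 2 → 2: weight = 6, length = 1, mean = 6/1 ≈ 6.000
  cycle 0 → 1 → 0: weight = 11, length = 2, mean = 11/2 ≈ 5.500
  cycle 0 → 2 → 0: weight = 9, length = 2, mean = 9/2 ≈ 4.500
  cycle 1 → 0 → 1: weight = 11, length = 2, mean = 11/2 ≈ 5.500
Minimum mean = 2.667, attained e.g. along the cycle 0 → 1 → 2 → 0 with weight 8 and length 3. So λ(A) = 8/3 = 8/3.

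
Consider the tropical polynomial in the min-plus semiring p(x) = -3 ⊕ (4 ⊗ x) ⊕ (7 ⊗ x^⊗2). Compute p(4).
p(4) = -3

A tropical monomial a ⊗ x^⊗i evaluates to a + i · x. Evaluating each term at x = 4:
  Term 0 contributes -3 + 0 · 4 = -3
  Term 1 contributes 4 + 1 · 4 = 8
  Term 2 contributes 7 + 2 · 4 = 15
p(4) = ⊕ of these = min[-3, 8, 15] = -3.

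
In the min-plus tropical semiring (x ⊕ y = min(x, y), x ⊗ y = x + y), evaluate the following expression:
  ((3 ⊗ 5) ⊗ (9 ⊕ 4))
((3 ⊗ 5) ⊗ (9 ⊕ 4)) = 12

Expand innermost to outermost. Recall ⊕ takes the minimum of its arguments and ⊗ takes their sum. Working out the expression ((3 ⊗ 5) ⊗ (9 ⊕ 4)) gives 12.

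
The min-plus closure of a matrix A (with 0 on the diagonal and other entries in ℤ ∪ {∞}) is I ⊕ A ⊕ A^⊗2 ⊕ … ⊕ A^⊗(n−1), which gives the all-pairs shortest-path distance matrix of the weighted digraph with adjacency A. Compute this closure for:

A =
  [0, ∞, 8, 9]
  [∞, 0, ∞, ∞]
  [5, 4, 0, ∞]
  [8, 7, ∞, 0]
Closure =
  [0, 12, 8, 9]
  [∞, 0, ∞, ∞]
  [5, 4, 0, 14]
  [8, 7, 16, 0]

This is the Floyd-Warshall all-pairs shortest-path computation. For each intermediate vertex k = 0, 1, …, 3, update dist[i][j] ← min(dist[i][j], dist[i][k] + dist[k][j]). The final matrix gives, for each (i, j), the minimum total weight of any directed path from i to j (possibly empty when i = j).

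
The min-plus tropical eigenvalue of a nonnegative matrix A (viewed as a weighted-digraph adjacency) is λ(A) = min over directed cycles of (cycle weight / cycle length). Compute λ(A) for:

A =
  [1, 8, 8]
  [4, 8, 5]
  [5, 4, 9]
λ(A) = 1

Enumerate directed cycles and compute their means (weight / length). Sample:
  cycle 0 → 0: weight = 1, length = 1, mean = 1/1 ≈ 1.000
  cycle 1 → 1: weight = 8, length = 1, mean = 8/1 ≈ 8.000
  cycle 2 → 2: weight = 9, length = 1, mean = 9/1 ≈ 9.000
  cycle 0 → 1 → 0: weight = 12, length = 2, mean = 12/2 ≈ 6.000
  cycle 0 → 2 → 0: weight = 13, length = 2, mean = 13/2 ≈ 6.500
  cycle 1 → 0 → 1: weight = 12, length = 2, mean = 12/2 ≈ 6.000
Minimum mean = 1.000, attained e.g. along the cycle 0 → 0 with weight 1 and length 1. So λ(A) = 1/1 = 1.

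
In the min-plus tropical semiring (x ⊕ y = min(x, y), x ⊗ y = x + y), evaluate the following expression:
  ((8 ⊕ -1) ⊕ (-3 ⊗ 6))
((8 ⊕ -1) ⊕ (-3 ⊗ 6)) = -1

Expand innermost to outermost. Recall ⊕ takes the minimum of its arguments and ⊗ takes their sum. Working out the expression ((8 ⊕ -1) ⊕ (-3 ⊗ 6)) gives -1.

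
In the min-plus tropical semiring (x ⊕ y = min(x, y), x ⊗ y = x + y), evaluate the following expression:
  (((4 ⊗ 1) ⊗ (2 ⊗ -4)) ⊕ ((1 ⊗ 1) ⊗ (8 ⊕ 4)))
(((4 ⊗ 1) ⊗ (2 ⊗ -4)) ⊕ ((1 ⊗ 1) ⊗ (8 ⊕ 4))) = 3

Expand innermost to outermost. Recall ⊕ takes the minimum of its arguments and ⊗ takes their sum. Working out the expression (((4 ⊗ 1) ⊗ (2 ⊗ -4)) ⊕ ((1 ⊗ 1) ⊗ (8 ⊕ 4))) gives 3.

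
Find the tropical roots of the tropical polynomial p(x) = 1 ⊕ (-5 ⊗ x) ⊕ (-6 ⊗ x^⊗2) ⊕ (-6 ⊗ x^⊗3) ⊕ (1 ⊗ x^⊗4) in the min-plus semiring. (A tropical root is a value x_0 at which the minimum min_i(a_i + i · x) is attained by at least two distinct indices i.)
Roots: {-7, 0, 1, 6}

Each tropical root is a break point of the lower envelope of the lines y = a_i + i · x (there are 5 lines, with slopes 0, 1, ..., 4). Only the lines that attain the minimum somewhere contribute to roots; other lines are dominated. Here the surviving (envelope) indices are i = 4, i = 3, i = 2, i = 1, i = 0.
Intersections between consecutive envelope lines give the roots: for adjacent envelope indices i < j the intersection is x = (a_i − a_j) / (j − i). Reading off the sorted break points: {-7, 0, 1, 6}.
Verification: at each break x_0, at least two indices attain the minimum of min_i(a_i + i · x_0).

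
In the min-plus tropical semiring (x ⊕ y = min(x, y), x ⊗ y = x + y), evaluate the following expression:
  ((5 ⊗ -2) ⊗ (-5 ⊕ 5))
((5 ⊗ -2) ⊗ (-5 ⊕ 5)) = -2

Expand innermost to outermost. Recall ⊕ takes the minimum of its arguments and ⊗ takes their sum. Working out the expression ((5 ⊗ -2) ⊗ (-5 ⊕ 5)) gives -2.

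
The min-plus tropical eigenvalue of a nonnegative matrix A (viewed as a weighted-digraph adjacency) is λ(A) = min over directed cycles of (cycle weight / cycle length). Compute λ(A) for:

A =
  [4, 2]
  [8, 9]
λ(A) = 4

Enumerate directed cycles and compute their means (weight / length). Sample:
  cycle 0 → 0: weight = 4, length = 1, mean = 4/1 ≈ 4.000
  cycle 1 → 1: weight = 9, length = 1, mean = 9/1 ≈ 9.000
  cycle 0 → 1 → 0: weight = 10, length = 2, mean = 10/2 ≈ 5.000
  cycle 1 → 0 → 1: weight = 10, length = 2, mean = 10/2 ≈ 5.000
Minimum mean = 4.000, attained e.g. along the cycle 0 → 0 with weight 4 and length 1. So λ(A) = 4/1 = 4.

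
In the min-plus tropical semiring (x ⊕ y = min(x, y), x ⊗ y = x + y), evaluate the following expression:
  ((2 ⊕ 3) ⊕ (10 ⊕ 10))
((2 ⊕ 3) ⊕ (10 ⊕ 10)) = 2

Expand innermost to outermost. Recall ⊕ takes the minimum of its arguments and ⊗ takes their sum. Working out the expression ((2 ⊕ 3) ⊕ (10 ⊕ 10)) gives 2.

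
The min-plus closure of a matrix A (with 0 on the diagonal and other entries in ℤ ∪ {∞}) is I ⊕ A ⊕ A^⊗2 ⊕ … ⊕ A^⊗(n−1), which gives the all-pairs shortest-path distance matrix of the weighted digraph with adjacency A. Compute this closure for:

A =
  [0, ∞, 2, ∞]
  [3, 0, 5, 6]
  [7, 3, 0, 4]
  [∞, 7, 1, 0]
Closure =
  [0, 5, 2, 6]
  [3, 0, 5, 6]
  [6, 3, 0, 4]
  [7, 4, 1, 0]

This is the Floyd-Warshall all-pairs shortest-path computation. For each intermediate vertex k = 0, 1, …, 3, update dist[i][j] ← min(dist[i][j], dist[i][k] + dist[k][j]). The final matrix gives, for each (i, j), the minimum total weight of any directed path from i to j (possibly empty when i = j).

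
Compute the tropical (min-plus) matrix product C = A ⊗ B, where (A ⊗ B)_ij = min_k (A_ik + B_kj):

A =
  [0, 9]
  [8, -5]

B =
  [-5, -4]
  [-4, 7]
A ⊗ B =
  [-5, -4]
  [-9, 2]

Apply the min-plus product entry-by-entry:
  C[0][0] = min over k of (A[0][0] + B[0][0] = 0 + -5 = -5, A[0][1] + B[1][0] = 9 + -4 = 5) = -5 (attained at k = 0)
  C[0][1] = min over k of (A[0][0] + B[0][1] = 0 + -4 = -4, A[0][1] + B[1][1] = 9 + 7 = 16) = -4 (attained at k = 0)
  C[1][0] = min over k of (A[1][0] + B[0][0] = 8 + -5 = 3, A[1][1] + B[1][0] = -5 + -4 = -9) = -9 (attained at k = 1)
  C[1][1] = min over k of (A[1][0] + B[0][1] = 8 + -4 = 4, A[1][1] + B[1][1] = -5 + 7 = 2) = 2 (attained at k = 1)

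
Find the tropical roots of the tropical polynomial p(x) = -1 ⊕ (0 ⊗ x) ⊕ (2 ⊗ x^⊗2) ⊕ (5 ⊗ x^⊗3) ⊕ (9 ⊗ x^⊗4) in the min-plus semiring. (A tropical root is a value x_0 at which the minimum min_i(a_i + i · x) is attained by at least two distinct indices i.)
Roots: {-4, -3, -2, -1}

Each tropical root is a break point of the lower envelope of the lines y = a_i + i · x (there are 5 lines, with slopes 0, 1, ..., 4). Only the lines that attain the minimum somewhere contribute to roots; other lines are dominated. Here the surviving (envelope) indices are i = 4, i = 3, i = 2, i = 1, i = 0.
Intersections between consecutive envelope lines give the roots: for adjacent envelope indices i < j the intersection is x = (a_i − a_j) / (j − i). Reading off the sorted break points: {-4, -3, -2, -1}.
Verification: at each break x_0, at least two indices attain the minimum of min_i(a_i + i · x_0).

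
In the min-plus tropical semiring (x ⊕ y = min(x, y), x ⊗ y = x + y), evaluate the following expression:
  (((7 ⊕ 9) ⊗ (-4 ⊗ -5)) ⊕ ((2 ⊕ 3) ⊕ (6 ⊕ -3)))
(((7 ⊕ 9) ⊗ (-4 ⊗ -5)) ⊕ ((2 ⊕ 3) ⊕ (6 ⊕ -3))) = -3

Expand innermost to outermost. Recall ⊕ takes the minimum of its arguments and ⊗ takes their sum. Working out the expression (((7 ⊕ 9) ⊗ (-4 ⊗ -5)) ⊕ ((2 ⊕ 3) ⊕ (6 ⊕ -3))) gives -3.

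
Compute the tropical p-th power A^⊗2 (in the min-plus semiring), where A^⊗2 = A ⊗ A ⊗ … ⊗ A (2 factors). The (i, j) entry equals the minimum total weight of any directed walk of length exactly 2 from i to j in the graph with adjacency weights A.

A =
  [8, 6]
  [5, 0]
A^⊗2 =
  [11, 6]
  [5, 0]

Each entry (A^⊗2)_ij equals the minimum over all length-2 walks i = v_0 → v_1 → … → v_2 = j of Σ_t A[v_t][v_{t+1}]. For example, for (i, j) = (0, 1) we minimise over 2 possible intermediate vertex sequences; the minimum is 6, attained along the walk 0 → 1 → 1.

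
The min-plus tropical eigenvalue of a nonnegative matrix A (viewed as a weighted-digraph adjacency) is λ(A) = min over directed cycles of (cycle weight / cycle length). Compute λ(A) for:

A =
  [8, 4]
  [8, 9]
λ(A) = 6

Enumerate directed cycles and compute their means (weight / length). Sample:
  cycle 0 → 0: weight = 8, length = 1, mean = 8/1 ≈ 8.000
  cycle 1 → 1: weight = 9, length = 1, mean = 9/1 ≈ 9.000
  cycle 0 → 1 → 0: weight = 12, length = 2, mean = 12/2 ≈ 6.000
  cycle 1 → 0 → 1: weight = 12, length = 2, mean = 12/2 ≈ 6.000
Minimum mean = 6.000, attained e.g. along the cycle 0 → 1 → 0 with weight 12 and length 2. So λ(A) = 12/2 = 6.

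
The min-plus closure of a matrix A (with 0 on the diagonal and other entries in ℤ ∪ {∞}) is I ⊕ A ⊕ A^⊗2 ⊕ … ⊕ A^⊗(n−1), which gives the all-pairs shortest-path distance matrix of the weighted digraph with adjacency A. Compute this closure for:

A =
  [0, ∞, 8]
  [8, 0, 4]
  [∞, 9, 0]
Closure =
  [0, 17, 8]
  [8, 0, 4]
  [17, 9, 0]

This is the Floyd-Warshall all-pairs shortest-path computation. For each intermediate vertex k = 0, 1, …, 2, update dist[i][j] ← min(dist[i][j], dist[i][k] + dist[k][j]). The final matrix gives, for each (i, j), the minimum total weight of any directed path from i to j (possibly empty when i = j).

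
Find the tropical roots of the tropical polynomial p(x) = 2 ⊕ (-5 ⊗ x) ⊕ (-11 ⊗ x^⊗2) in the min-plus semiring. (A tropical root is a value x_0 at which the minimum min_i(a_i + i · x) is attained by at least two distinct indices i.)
Roots: {6, 7}

Each tropical root is a break point of the lower envelope of the lines y = a_i + i · x (there are 3 lines, with slopes 0, 1, ..., 2). Only the lines that attain the minimum somewhere contribute to roots; other lines are dominated. Here the surviving (envelope) indices are i = 2, i = 1, i = 0.
Intersections between consecutive envelope lines give the roots: for adjacent envelope indices i < j the intersection is x = (a_i − a_j) / (j − i). Reading off the sorted break points: {6, 7}.
Verification: at each break x_0, at least two indices attain the minimum of min_i(a_i + i · x_0).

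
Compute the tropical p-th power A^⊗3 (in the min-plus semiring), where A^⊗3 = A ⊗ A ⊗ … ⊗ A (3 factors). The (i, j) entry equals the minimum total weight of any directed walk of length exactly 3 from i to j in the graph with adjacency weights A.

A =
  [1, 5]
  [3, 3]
A^⊗3 =
  [3, 7]
  [5, 9]

Each entry (A^⊗3)_ij equals the minimum over all length-3 walks i = v_0 → v_1 → … → v_3 = j of Σ_t A[v_t][v_{t+1}]. For example, for (i, j) = (0, 1) we minimise over 4 possible intermediate vertex sequences; the minimum is 7, attained along the walk 0 → 0 → 0 → 1.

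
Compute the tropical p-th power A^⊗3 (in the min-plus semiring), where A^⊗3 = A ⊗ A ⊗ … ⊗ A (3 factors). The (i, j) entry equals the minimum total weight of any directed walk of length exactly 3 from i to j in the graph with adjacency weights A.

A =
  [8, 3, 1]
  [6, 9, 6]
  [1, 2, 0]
A^⊗3 =
  [2, 3, 1]
  [7, 8, 6]
  [1, 2, 0]

Each entry (A^⊗3)_ij equals the minimum over all length-3 walks i = v_0 → v_1 → … → v_3 = j of Σ_t A[v_t][v_{t+1}]. For example, for (i, j) = (0, 2) we minimise over 9 possible intermediate vertex sequences; the minimum is 1, attained along the walk 0 → 2 → 2 → 2.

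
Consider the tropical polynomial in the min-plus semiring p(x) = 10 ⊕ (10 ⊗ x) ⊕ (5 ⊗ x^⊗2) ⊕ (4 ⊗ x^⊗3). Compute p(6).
p(6) = 10

A tropical monomial a ⊗ x^⊗i evaluates to a + i · x. Evaluating each term at x = 6:
  Term 0 contributes 10 + 0 · 6 = 10
  Term 1 contributes 10 + 1 · 6 = 16
  Term 2 contributes 5 + 2 · 6 = 17
  Term 3 contributes 4 + 3 · 6 = 22
p(6) = ⊕ of these = min[10, 16, 17, 22] = 10.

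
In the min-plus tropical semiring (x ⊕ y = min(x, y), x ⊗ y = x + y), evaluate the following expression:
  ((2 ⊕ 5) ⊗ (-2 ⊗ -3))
((2 ⊕ 5) ⊗ (-2 ⊗ -3)) = -3

Expand innermost to outermost. Recall ⊕ takes the minimum of its arguments and ⊗ takes their sum. Working out the expression ((2 ⊕ 5) ⊗ (-2 ⊗ -3)) gives -3.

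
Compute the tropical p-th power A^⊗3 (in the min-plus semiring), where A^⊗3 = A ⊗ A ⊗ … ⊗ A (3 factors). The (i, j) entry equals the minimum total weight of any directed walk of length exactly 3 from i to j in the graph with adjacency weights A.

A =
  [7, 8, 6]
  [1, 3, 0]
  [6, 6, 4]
A^⊗3 =
  [12, 14, 11]
  [7, 9, 6]
  [10, 12, 9]

Each entry (A^⊗3)_ij equals the minimum over all length-3 walks i = v_0 → v_1 → … → v_3 = j of Σ_t A[v_t][v_{t+1}]. For example, for (i, j) = (0, 2) we minimise over 9 possible intermediate vertex sequences; the minimum is 11, attained along the walk 0 → 1 → 1 → 2.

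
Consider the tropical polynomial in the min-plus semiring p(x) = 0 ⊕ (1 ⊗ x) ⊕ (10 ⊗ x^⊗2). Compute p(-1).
p(-1) = 0

A tropical monomial a ⊗ x^⊗i evaluates to a + i · x. Evaluating each term at x = -1:
  Term 0 contributes 0 + 0 · -1 = 0
  Term 1 contributes 1 + 1 · -1 = 0
  Term 2 contributes 10 + 2 · -1 = 8
p(-1) = ⊕ of these = min[0, 0, 8] = 0.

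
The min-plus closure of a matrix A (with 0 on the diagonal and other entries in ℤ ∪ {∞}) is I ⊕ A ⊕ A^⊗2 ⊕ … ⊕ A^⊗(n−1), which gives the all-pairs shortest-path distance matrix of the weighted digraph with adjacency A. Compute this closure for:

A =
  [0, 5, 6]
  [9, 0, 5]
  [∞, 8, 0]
Closure =
  [0, 5, 6]
  [9, 0, 5]
  [17, 8, 0]

This is the Floyd-Warshall all-pairs shortest-path computation. For each intermediate vertex k = 0, 1, …, 2, update dist[i][j] ← min(dist[i][j], dist[i][k] + dist[k][j]). The final matrix gives, for each (i, j), the minimum total weight of any directed path from i to j (possibly empty when i = j).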